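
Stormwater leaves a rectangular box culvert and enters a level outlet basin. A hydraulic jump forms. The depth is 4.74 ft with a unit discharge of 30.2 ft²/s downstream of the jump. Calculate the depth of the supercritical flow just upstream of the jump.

V₂ = q/y₂ = 30.2/4.74 = 6.37 ft/s; Fr₂ = V₂/√(g·y₂) = 0.516.
The Bélanger relation is symmetric: y₁/y₂ = ½[√(1 + 8Fr₂²) − 1] = ½[√3.128 − 1] = 0.384.
y₁ = 0.384 × 4.74 = 1.82 ft.

y₁ = 1.82 ft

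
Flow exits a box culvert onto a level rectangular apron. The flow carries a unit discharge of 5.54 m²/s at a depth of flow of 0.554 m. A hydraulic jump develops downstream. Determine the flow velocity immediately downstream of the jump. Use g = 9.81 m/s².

V₁ = q/y₁ = 5.54/0.554 = 10.0 m/s. Fr₁ = V₁/√(g·y₁) = 10.0/√(9.81×0.554) = 4.29.
Conjugate-depth relation: y₂/y₁ = ½[√(1 + 8Fr₁²) − 1] = ½[√148.2 − 1] = 5.59.
y₂ = 5.59 × 0.554 = 3.10 m.
V₂ = q/y₂ = 5.54/3.10 = 1.79 m/s.

V₂ = 1.79 m/s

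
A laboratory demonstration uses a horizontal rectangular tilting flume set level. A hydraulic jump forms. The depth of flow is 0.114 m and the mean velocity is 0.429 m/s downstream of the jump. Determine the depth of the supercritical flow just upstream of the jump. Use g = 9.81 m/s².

Fr₂ = V₂/√(g·y₂) = 0.429/√(9.81×0.114) = 0.406.
The Bélanger relation is symmetric: y₁/y₂ = ½[√(1 + 8Fr₂²) − 1] = ½[√2.317 − 1] = 0.261.
y₁ = 0.261 × 0.114 = 0.0298 m.

y₁ = 0.0298 m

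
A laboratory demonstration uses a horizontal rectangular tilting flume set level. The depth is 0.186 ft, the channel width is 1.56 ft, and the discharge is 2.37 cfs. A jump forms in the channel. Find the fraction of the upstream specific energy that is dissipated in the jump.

q = Q/b = 2.37/1.56 = 1.52 ft²/s; V₁ = q/y₁ = 8.17 ft/s. Fr₁ = V₁/√(g·y₁) = 3.34.
Bélanger equation: y₂/y₁ = ½[√(1 + 8Fr₁²) − 1] = ½[√90.11 − 1] = 4.25.
y₂ = 4.25 × 0.186 = 0.790 ft.
E₁ = y₁ + V₁²/2g = 1.22 ft. ΔE = (y₂ − y₁)³/(4y₁y₂) = 0.375 ft. ΔE/E₁ = 0.375/1.22 = 0.307.

ΔE/E₁ = 0.307 (30.7%)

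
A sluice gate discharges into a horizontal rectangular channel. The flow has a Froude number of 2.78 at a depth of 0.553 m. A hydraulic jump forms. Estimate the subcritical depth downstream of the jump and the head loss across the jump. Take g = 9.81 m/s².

y₂ = 1.92 m; ΔE = 0.597 m

Fr₁ = 2.78 (given).
By Bélanger, y₂/y₁ = ½[√(1 + 8Fr₁²) − 1] = ½[√62.83 − 1] = 3.46.
y₂ = 3.46 × 0.553 = 1.92 m.
Head loss: ΔE = (y₂ − y₁)³/(4y₁y₂) = (1.92 − 0.553)³/(4×0.553×1.92) = 2.53/4.24 = 0.597 m.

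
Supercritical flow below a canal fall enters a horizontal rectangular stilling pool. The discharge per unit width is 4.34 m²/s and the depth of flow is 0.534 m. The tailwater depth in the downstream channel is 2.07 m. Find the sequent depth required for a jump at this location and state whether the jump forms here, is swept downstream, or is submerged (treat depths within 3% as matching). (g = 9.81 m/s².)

V₁ = q/y₁ = 4.34/0.534 = 8.13 m/s. Fr₁ = V₁/√(g·y₁) = 8.13/√(9.81×0.534) = 3.55.
Sequent-depth ratio: y₂/y₁ = ½[√(1 + 8Fr₁²) − 1] = ½[√101.9 − 1] = 4.55.
y₂ = 4.55 × 0.534 = 2.43 m.
Tailwater y_tw = 2.07 m: y_tw < y₂, so the jump is swept downstream.

y₂ = 2.43 m; the jump is swept downstream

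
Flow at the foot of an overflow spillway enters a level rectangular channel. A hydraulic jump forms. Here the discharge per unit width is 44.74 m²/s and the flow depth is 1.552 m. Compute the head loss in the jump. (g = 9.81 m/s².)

V₁ = q/y₁ = 44.74/1.552 = 28.83 m/s. Fr₁ = V₁/√(g·y₁) = 28.83/√(9.81×1.552) = 7.388.
Bélanger equation: y₂/y₁ = ½[√(1 + 8Fr₁²) − 1] = ½[√437.65 − 1] = 9.960.
y₂ = 9.960 × 1.552 = 15.46 m.
V₂ = q/y₂ = 44.74/15.46 = 2.894 m/s. E₁ = y₁ + V₁²/2g = 43.91 m; E₂ = y₂ + V₂²/2g = 15.89 m. ΔE = E₁ − E₂ = 28.02 m.

ΔE = 28.02 m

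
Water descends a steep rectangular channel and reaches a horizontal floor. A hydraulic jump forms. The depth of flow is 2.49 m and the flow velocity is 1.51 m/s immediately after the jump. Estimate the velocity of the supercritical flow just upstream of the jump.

V₁ = 9.39 m/s

Fr₂ = V₂/√(g·y₂) = 1.51/√(9.81×2.49) = 0.306.
Since the conjugate-depth ratio holds either way, y₁/y₂ = ½[√(1 + 8Fr₂²) − 1] = ½[√1.747 − 1] = 0.161.
y₁ = 0.161 × 2.49 = 0.400 m.
V₁ = q/y₁ = 3.76/0.400 = 9.39 m/s.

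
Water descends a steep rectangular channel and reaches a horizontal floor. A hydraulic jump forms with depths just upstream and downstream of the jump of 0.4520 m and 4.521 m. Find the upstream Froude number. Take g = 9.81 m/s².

For a rectangular channel the momentum equation gives q² = ½·g·y₁·y₂·(y₁ + y₂) = ½×9.81×0.4520×4.521×4.973 = 49.85.
q = √49.85 = 7.060 m²/s.
V₁ = q/y₁ = 15.62 m/s; Fr₁ = V₁/√(g·y₁) = 7.418.

Fr₁ = 7.418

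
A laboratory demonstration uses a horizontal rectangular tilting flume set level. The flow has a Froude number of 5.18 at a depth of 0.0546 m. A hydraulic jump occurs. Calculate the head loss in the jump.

Fr₁ = 5.18 (given).
By Bélanger, y₂/y₁ = ½[√(1 + 8Fr₁²) − 1] = ½[√215.7 − 1] = 6.84.
y₂ = 6.84 × 0.0546 = 0.374 m.
V₁ = Fr₁·√(g·y₁) = 5.18×√(9.81×0.0546) = 3.79 m/s; q = V₁·y₁ = 0.207 m²/s. V₂ = q/y₂ = 0.207/0.374 = 0.554 m/s. E₁ = y₁ + V₁²/2g = 0.787 m; E₂ = y₂ + V₂²/2g = 0.389 m. ΔE = E₁ − E₂ = 0.398 m.

ΔE = 0.398 m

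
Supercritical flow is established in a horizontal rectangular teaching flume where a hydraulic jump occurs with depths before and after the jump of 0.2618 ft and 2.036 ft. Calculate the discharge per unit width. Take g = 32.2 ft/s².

q = 4.441 ft²/s

For a rectangular channel the momentum equation gives q² = ½·g·y₁·y₂·(y₁ + y₂) = ½×32.2×0.2618×2.036×2.298 = 19.72.
q = √19.72 = 4.441 ft²/s.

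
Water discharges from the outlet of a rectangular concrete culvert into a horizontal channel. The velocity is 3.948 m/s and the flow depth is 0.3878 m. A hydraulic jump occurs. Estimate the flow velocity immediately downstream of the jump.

V₂ = 1.641 m/s

Fr₁ = V₁/√(g·y₁) = 3.948/√(9.81×0.3878) = 2.024.
By Bélanger, y₂/y₁ = ½[√(1 + 8Fr₁²) − 1] = ½[√33.777 − 1] = 2.406.
y₂ = 2.406 × 0.3878 = 0.9330 m.
q = V₁·y₁ = 3.948 × 0.3878 = 1.531 m²/s.
V₂ = q/y₂ = 1.531/0.9330 = 1.641 m/s.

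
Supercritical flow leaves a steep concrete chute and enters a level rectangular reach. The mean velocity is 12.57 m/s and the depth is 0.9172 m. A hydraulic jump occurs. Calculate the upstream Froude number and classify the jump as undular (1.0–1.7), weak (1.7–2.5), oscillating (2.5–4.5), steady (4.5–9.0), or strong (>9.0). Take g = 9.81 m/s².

Fr₁ = 4.191; oscillating jump

Fr₁ = V₁/√(g·y₁) = 12.57/√(9.81×0.9172) = 4.191.
Fr₁ = 4.191 lies in the oscillating range.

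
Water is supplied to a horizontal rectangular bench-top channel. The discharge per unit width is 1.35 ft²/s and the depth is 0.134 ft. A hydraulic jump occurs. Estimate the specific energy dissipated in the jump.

V₁ = q/y₁ = 1.35/0.134 = 10.1 ft/s. Fr₁ = V₁/√(g·y₁) = 10.1/√(32.2×0.134) = 4.85.
Conjugate-depth relation: y₂/y₁ = ½[√(1 + 8Fr₁²) − 1] = ½[√189.2 − 1] = 6.38.
y₂ = 6.38 × 0.134 = 0.855 ft.
V₂ = q/y₂ = 1.35/0.855 = 1.58 ft/s. E₁ = y₁ + V₁²/2g = 1.71 ft; E₂ = y₂ + V₂²/2g = 0.893 ft. ΔE = E₁ − E₂ = 0.817 ft.

ΔE = 0.817 ft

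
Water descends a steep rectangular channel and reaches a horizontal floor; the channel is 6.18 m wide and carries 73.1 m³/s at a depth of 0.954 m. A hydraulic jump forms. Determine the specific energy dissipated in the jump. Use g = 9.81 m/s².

ΔE = 3.49 m

q = Q/b = 73.1/6.18 = 11.8 m²/s; V₁ = q/y₁ = 12.4 m/s. Fr₁ = V₁/√(g·y₁) = 4.05.
Conjugate-depth relation: y₂/y₁ = ½[√(1 + 8Fr₁²) − 1] = ½[√132.4 − 1] = 5.25.
y₂ = 5.25 × 0.954 = 5.01 m.
Head loss: ΔE = (y₂ − y₁)³/(4y₁y₂) = (5.01 − 0.954)³/(4×0.954×5.01) = 66.8/19.1 = 3.49 m.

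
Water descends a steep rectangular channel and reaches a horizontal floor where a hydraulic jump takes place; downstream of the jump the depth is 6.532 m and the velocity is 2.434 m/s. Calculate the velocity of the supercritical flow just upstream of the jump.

Fr₂ = V₂/√(g·y₂) = 2.434/√(9.81×6.532) = 0.3041.
From the momentum equation (using Fr₂), y₁/y₂ = ½[√(1 + 8Fr₂²) − 1] = ½[√1.7396 − 1] = 0.1595.
y₁ = 0.1595 × 6.532 = 1.042 m.
V₁ = q/y₁ = 15.90/1.042 = 15.26 m/s.

V₁ = 15.26 m/s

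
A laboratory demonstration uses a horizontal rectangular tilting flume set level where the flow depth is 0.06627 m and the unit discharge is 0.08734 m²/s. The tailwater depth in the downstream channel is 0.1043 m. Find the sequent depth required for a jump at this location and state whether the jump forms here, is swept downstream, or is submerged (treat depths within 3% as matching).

y₂ = 0.1236 m; the jump is swept downstream

V₁ = q/y₁ = 0.08734/0.06627 = 1.318 m/s. Fr₁ = V₁/√(g·y₁) = 1.318/√(9.81×0.06627) = 1.635.
Sequent-depth ratio: y₂/y₁ = ½[√(1 + 8Fr₁²) − 1] = ½[√22.375 − 1] = 1.865.
y₂ = 1.865 × 0.06627 = 0.1236 m.
Tailwater y_tw = 0.1043 m: y_tw < y₂, so the jump is swept downstream.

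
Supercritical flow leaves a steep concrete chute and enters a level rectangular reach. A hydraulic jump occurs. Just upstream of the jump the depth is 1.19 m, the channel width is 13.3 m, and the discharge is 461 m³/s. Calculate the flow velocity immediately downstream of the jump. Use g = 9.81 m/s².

V₂ = 2.52 m/s

q = Q/b = 461/13.3 = 34.7 m²/s; V₁ = q/y₁ = 29.1 m/s. Fr₁ = V₁/√(g·y₁) = 8.52.
Conjugate-depth relation: y₂/y₁ = ½[√(1 + 8Fr₁²) − 1] = ½[√582.4 − 1] = 11.6.
y₂ = 11.6 × 1.19 = 13.8 m.
V₂ = q/y₂ = 34.7/13.8 = 2.52 m/s.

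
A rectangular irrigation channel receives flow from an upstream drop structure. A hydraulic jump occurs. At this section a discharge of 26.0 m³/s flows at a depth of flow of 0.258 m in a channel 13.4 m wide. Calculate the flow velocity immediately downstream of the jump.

V₂ = 1.21 m/s

q = Q/b = 26.0/13.4 = 1.94 m²/s; V₁ = q/y₁ = 7.52 m/s. Fr₁ = V₁/√(g·y₁) = 4.73.
Sequent-depth ratio: y₂/y₁ = ½[√(1 + 8Fr₁²) − 1] = ½[√179.8 − 1] = 6.20.
y₂ = 6.20 × 0.258 = 1.60 m.
V₂ = q/y₂ = 1.94/1.60 = 1.21 m/s.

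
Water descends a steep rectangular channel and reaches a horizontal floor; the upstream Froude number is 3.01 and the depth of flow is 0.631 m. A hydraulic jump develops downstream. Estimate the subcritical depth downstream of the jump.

y₂ = 2.39 m

Fr₁ = 3.01 (given).
Sequent-depth ratio: y₂/y₁ = ½[√(1 + 8Fr₁²) − 1] = ½[√73.48 − 1] = 3.79.
y₂ = 3.79 × 0.631 = 2.39 m.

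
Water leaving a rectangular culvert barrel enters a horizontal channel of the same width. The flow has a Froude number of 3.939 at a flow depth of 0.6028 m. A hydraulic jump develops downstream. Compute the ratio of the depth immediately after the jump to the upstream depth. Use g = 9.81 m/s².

y₂/y₁ = 5.093

Fr₁ = 3.939 (given).
Conjugate-depth relation: y₂/y₁ = ½[√(1 + 8Fr₁²) − 1] = ½[√125.13 − 1] = 5.093.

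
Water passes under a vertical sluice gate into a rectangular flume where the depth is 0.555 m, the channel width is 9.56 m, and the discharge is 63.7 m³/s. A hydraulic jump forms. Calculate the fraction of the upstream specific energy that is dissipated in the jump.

q = Q/b = 63.7/9.56 = 6.66 m²/s; V₁ = q/y₁ = 12.0 m/s. Fr₁ = V₁/√(g·y₁) = 5.15.
Conjugate-depth relation: y₂/y₁ = ½[√(1 + 8Fr₁²) − 1] = ½[√212.8 − 1] = 6.79.
y₂ = 6.79 × 0.555 = 3.77 m.
E₁ = y₁ + V₁²/2g = 7.90 m. ΔE = (y₂ − y₁)³/(4y₁y₂) = 3.97 m. ΔE/E₁ = 3.97/7.90 = 0.503.

ΔE/E₁ = 0.503 (50.3%)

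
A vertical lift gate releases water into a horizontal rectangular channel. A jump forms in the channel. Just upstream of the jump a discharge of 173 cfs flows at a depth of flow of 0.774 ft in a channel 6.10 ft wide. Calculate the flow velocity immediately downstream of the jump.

V₂ = 3.70 ft/s

q = Q/b = 173/6.10 = 28.4 ft²/s; V₁ = q/y₁ = 36.6 ft/s. Fr₁ = V₁/√(g·y₁) = 7.34.
By Bélanger, y₂/y₁ = ½[√(1 + 8Fr₁²) − 1] = ½[√432.0 − 1] = 9.89.
y₂ = 9.89 × 0.774 = 7.66 ft.
V₂ = q/y₂ = 28.4/7.66 = 3.70 ft/s.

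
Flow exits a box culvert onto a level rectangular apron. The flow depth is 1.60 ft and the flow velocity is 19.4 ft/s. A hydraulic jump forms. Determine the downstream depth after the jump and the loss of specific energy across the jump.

y₂ = 5.37 ft; ΔE = 1.56 ft

Fr₁ = V₁/√(g·y₁) = 19.4/√(32.2×1.60) = 2.70.
Conjugate-depth relation: y₂/y₁ = ½[√(1 + 8Fr₁²) − 1] = ½[√59.44 − 1] = 3.35.
y₂ = 3.35 × 1.60 = 5.37 ft.
Head loss: ΔE = (y₂ − y₁)³/(4y₁y₂) = (5.37 − 1.60)³/(4×1.60×5.37) = 53.5/34.4 = 1.56 ft.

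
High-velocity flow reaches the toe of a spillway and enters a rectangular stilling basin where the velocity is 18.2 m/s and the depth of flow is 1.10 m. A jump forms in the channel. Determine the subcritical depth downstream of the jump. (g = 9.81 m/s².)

Fr₁ = V₁/√(g·y₁) = 18.2/√(9.81×1.10) = 5.54.
Bélanger equation: y₂/y₁ = ½[√(1 + 8Fr₁²) − 1] = ½[√246.6 − 1] = 7.35.
y₂ = 7.35 × 1.10 = 8.09 m.

y₂ = 8.09 m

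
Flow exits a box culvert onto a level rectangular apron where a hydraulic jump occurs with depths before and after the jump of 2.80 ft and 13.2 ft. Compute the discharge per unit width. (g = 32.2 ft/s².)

q = 97.6 ft²/s

For a rectangular channel the momentum equation gives q² = ½·g·y₁·y₂·(y₁ + y₂) = ½×32.2×2.80×13.2×16.0 = 9521.
q = √9521 = 97.6 ft²/s.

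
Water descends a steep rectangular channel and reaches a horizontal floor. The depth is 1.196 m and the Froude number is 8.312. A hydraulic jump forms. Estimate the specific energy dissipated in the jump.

Fr₁ = 8.312 (given).
From the momentum equation for a rectangular channel, y₂/y₁ = ½[√(1 + 8Fr₁²) − 1] = ½[√553.71 − 1] = 11.27.
y₂ = 11.27 × 1.196 = 13.47 m.
V₁ = Fr₁·√(g·y₁) = 8.312×√(9.81×1.196) = 28.47 m/s; q = V₁·y₁ = 34.05 m²/s. V₂ = q/y₂ = 34.05/13.47 = 2.527 m/s. E₁ = y₁ + V₁²/2g = 42.51 m; E₂ = y₂ + V₂²/2g = 13.80 m. ΔE = E₁ − E₂ = 28.71 m.

ΔE = 28.71 m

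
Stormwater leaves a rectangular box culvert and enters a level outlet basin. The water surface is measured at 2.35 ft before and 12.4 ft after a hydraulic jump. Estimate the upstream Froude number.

For a rectangular channel the momentum equation gives q² = ½·g·y₁·y₂·(y₁ + y₂) = ½×32.2×2.35×12.4×14.8 = 6920.
q = √6920 = 83.2 ft²/s.
V₁ = q/y₁ = 35.4 ft/s; Fr₁ = V₁/√(g·y₁) = 4.07.

Fr₁ = 4.07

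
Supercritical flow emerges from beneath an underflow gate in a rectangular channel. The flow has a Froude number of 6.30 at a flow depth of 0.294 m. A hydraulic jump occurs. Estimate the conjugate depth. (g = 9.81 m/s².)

Fr₁ = 6.30 (given).
Bélanger equation: y₂/y₁ = ½[√(1 + 8Fr₁²) − 1] = ½[√318.5 − 1] = 8.42.
y₂ = 8.42 × 0.294 = 2.48 m.

y₂ = 2.48 m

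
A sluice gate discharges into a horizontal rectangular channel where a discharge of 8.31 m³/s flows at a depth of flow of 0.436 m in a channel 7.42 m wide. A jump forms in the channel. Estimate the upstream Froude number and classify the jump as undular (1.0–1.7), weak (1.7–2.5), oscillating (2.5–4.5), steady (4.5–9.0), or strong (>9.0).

Fr₁ = 1.24; undular jump

q = Q/b = 8.31/7.42 = 1.12 m²/s; V₁ = q/y₁ = 2.57 m/s. Fr₁ = V₁/√(g·y₁) = 1.24.
Fr₁ = 1.24 lies in the undular range.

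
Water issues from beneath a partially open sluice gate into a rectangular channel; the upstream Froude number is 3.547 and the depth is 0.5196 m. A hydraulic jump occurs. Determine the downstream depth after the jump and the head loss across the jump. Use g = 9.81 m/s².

y₂ = 2.360 m; ΔE = 1.270 m

Fr₁ = 3.547 (given).
Bélanger equation: y₂/y₁ = ½[√(1 + 8Fr₁²) − 1] = ½[√101.65 − 1] = 4.541.
y₂ = 4.541 × 0.5196 = 2.360 m.
V₁ = Fr₁·√(g·y₁) = 3.547×√(9.81×0.5196) = 8.008 m/s; q = V₁·y₁ = 4.161 m²/s. V₂ = q/y₂ = 4.161/2.360 = 1.763 m/s. E₁ = y₁ + V₁²/2g = 3.788 m; E₂ = y₂ + V₂²/2g = 2.518 m. ΔE = E₁ − E₂ = 1.270 m.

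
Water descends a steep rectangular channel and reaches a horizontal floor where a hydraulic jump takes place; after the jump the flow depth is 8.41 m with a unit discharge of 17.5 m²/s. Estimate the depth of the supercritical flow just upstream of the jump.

y₁ = 0.806 m

V₂ = q/y₂ = 17.5/8.41 = 2.08 m/s; Fr₂ = V₂/√(g·y₂) = 0.229.
Since the conjugate-depth ratio holds either way, y₁/y₂ = ½[√(1 + 8Fr₂²) − 1] = ½[√1.420 − 1] = 0.0958.
y₁ = 0.0958 × 8.41 = 0.806 m.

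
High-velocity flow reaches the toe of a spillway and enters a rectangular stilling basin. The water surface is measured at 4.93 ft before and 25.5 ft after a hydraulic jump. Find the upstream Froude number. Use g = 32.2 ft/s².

For a rectangular channel the momentum equation gives q² = ½·g·y₁·y₂·(y₁ + y₂) = ½×32.2×4.93×25.5×30.4 = 61591.
q = √61591 = 248 ft²/s.
V₁ = q/y₁ = 50.3 ft/s; Fr₁ = V₁/√(g·y₁) = 4.00.

Fr₁ = 4.00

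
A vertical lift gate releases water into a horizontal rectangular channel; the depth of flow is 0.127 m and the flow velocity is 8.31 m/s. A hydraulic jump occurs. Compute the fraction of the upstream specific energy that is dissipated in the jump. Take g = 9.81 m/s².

Fr₁ = V₁/√(g·y₁) = 8.31/√(9.81×0.127) = 7.44.
Conjugate-depth relation: y₂/y₁ = ½[√(1 + 8Fr₁²) − 1] = ½[√444.4 − 1] = 10.0.
y₂ = 10.0 × 0.127 = 1.28 m.
E₁ = y₁ + V₁²/2g = 3.65 m. ΔE = (y₂ − y₁)³/(4y₁y₂) = 2.34 m. ΔE/E₁ = 2.34/3.65 = 0.641.

ΔE/E₁ = 0.641 (64.1%)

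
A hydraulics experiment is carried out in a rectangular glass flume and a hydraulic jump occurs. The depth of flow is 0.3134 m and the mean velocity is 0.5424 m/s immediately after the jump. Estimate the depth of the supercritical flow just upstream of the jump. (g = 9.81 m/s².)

y₁ = 0.05151 m

Fr₂ = V₂/√(g·y₂) = 0.5424/√(9.81×0.3134) = 0.3093.
Since the conjugate-depth ratio holds either way, y₁/y₂ = ½[√(1 + 8Fr₂²) − 1] = ½[√1.7655 − 1] = 0.1644.
y₁ = 0.1644 × 0.3134 = 0.05151 m.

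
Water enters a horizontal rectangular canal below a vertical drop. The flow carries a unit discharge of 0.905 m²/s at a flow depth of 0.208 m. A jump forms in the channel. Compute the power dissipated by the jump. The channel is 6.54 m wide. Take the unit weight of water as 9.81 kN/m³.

V₁ = q/y₁ = 0.905/0.208 = 4.35 m/s. Fr₁ = V₁/√(g·y₁) = 4.35/√(9.81×0.208) = 3.05.
From the momentum equation for a rectangular channel, y₂/y₁ = ½[√(1 + 8Fr₁²) − 1] = ½[√75.22 − 1] = 3.84.
y₂ = 3.84 × 0.208 = 0.798 m.
Head loss: ΔE = (y₂ − y₁)³/(4y₁y₂) = (0.798 − 0.208)³/(4×0.208×0.798) = 0.205/0.664 = 0.309 m.
Q = q·b = 0.905 × 6.54 = 5.92 m³/s. P = γ·Q·ΔE = 9.81 × 5.92 × 0.309 = 18.0 kW.

P = 18.0 kW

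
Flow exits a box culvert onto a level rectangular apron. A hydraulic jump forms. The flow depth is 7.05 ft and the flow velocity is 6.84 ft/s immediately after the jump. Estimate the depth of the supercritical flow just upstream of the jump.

Fr₂ = V₂/√(g·y₂) = 6.84/√(32.2×7.05) = 0.454.
From the momentum equation (using Fr₂), y₁/y₂ = ½[√(1 + 8Fr₂²) − 1] = ½[√2.649 − 1] = 0.314.
y₁ = 0.314 × 7.05 = 2.21 ft.

y₁ = 2.21 ft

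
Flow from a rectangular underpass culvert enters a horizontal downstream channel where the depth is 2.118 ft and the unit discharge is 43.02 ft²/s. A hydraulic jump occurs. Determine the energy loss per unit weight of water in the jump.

V₁ = q/y₁ = 43.02/2.118 = 20.31 ft/s. Fr₁ = V₁/√(g·y₁) = 20.31/√(32.2×2.118) = 2.460.
From the momentum equation for a rectangular channel, y₂/y₁ = ½[√(1 + 8Fr₁²) − 1] = ½[√49.395 − 1] = 3.014.
y₂ = 3.014 × 2.118 = 6.384 ft.
Head loss: ΔE = (y₂ − y₁)³/(4y₁y₂) = (6.384 − 2.118)³/(4×2.118×6.384) = 77.62/54.08 = 1.435 ft.

ΔE = 1.435 ft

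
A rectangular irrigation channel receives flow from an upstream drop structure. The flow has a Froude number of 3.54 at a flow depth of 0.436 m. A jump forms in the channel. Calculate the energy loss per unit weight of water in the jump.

Fr₁ = 3.54 (given).
By Bélanger, y₂/y₁ = ½[√(1 + 8Fr₁²) − 1] = ½[√101.3 − 1] = 4.53.
y₂ = 4.53 × 0.436 = 1.98 m.
V₁ = Fr₁·√(g·y₁) = 3.54×√(9.81×0.436) = 7.32 m/s; q = V₁·y₁ = 3.19 m²/s. V₂ = q/y₂ = 3.19/1.98 = 1.62 m/s. E₁ = y₁ + V₁²/2g = 3.17 m; E₂ = y₂ + V₂²/2g = 2.11 m. ΔE = E₁ − E₂ = 1.06 m.

ΔE = 1.06 m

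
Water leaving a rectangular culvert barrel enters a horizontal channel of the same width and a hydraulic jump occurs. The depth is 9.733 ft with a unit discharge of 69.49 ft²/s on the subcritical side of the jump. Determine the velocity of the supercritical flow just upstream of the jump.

V₁ = 27.62 ft/s

V₂ = q/y₂ = 69.49/9.733 = 7.140 ft/s; Fr₂ = V₂/√(g·y₂) = 0.4033.
The Bélanger relation is symmetric: y₁/y₂ = ½[√(1 + 8Fr₂²) − 1] = ½[√2.3012 − 1] = 0.2585.
y₁ = 0.2585 × 9.733 = 2.516 ft.
V₁ = q/y₁ = 69.49/2.516 = 27.62 ft/s.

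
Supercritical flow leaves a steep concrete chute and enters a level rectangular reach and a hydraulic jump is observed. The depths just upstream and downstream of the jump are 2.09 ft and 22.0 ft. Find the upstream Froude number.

For a rectangular channel the momentum equation gives q² = ½·g·y₁·y₂·(y₁ + y₂) = ½×32.2×2.09×22.0×24.1 = 17833.
q = √17833 = 134 ft²/s.
V₁ = q/y₁ = 63.9 ft/s; Fr₁ = V₁/√(g·y₁) = 7.79.

Fr₁ = 7.79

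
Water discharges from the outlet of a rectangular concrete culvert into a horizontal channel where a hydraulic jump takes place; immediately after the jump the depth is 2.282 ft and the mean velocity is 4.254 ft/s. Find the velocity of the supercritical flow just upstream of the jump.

V₁ = 11.76 ft/s

Fr₂ = V₂/√(g·y₂) = 4.254/√(32.2×2.282) = 0.4963.
Applying the sequent-depth relation in reverse, y₁/y₂ = ½[√(1 + 8Fr₂²) − 1] = ½[√2.9702 − 1] = 0.3617.
y₁ = 0.3617 × 2.282 = 0.8254 ft.
V₁ = q/y₁ = 9.708/0.8254 = 11.76 ft/s.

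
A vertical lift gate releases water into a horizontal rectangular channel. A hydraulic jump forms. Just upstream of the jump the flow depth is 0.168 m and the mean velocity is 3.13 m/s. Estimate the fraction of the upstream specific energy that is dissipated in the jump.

ΔE/E₁ = 0.165 (16.5%)

Fr₁ = V₁/√(g·y₁) = 3.13/√(9.81×0.168) = 2.44.
Sequent-depth ratio: y₂/y₁ = ½[√(1 + 8Fr₁²) − 1] = ½[√48.56 − 1] = 2.98.
y₂ = 2.98 × 0.168 = 0.501 m.
E₁ = y₁ + V₁²/2g = 0.667 m. ΔE = (y₂ − y₁)³/(4y₁y₂) = 0.110 m. ΔE/E₁ = 0.110/0.667 = 0.165.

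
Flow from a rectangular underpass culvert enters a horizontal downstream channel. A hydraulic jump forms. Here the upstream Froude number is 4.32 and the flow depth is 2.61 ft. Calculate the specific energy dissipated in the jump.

ΔE = 11.5 ft

Fr₁ = 4.32 (given).
Conjugate-depth relation: y₂/y₁ = ½[√(1 + 8Fr₁²) − 1] = ½[√150.3 − 1] = 5.63.
y₂ = 5.63 × 2.61 = 14.7 ft.
V₁ = Fr₁·√(g·y₁) = 4.32×√(32.2×2.61) = 39.6 ft/s; q = V₁·y₁ = 103 ft²/s. V₂ = q/y₂ = 103/14.7 = 7.03 ft/s. E₁ = y₁ + V₁²/2g = 27.0 ft; E₂ = y₂ + V₂²/2g = 15.5 ft. ΔE = E₁ − E₂ = 11.5 ft.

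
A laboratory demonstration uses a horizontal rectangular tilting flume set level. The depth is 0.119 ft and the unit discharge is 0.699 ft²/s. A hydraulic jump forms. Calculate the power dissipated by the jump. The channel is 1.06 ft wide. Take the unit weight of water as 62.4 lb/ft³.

P = 0.0141 hp

V₁ = q/y₁ = 0.699/0.119 = 5.87 ft/s. Fr₁ = V₁/√(g·y₁) = 5.87/√(32.2×0.119) = 3.00.
Bélanger equation: y₂/y₁ = ½[√(1 + 8Fr₁²) − 1] = ½[√73.04 − 1] = 3.77.
y₂ = 3.77 × 0.119 = 0.449 ft.
V₂ = q/y₂ = 0.699/0.449 = 1.56 ft/s. E₁ = y₁ + V₁²/2g = 0.655 ft; E₂ = y₂ + V₂²/2g = 0.487 ft. ΔE = E₁ − E₂ = 0.168 ft.
Q = q·b = 0.699 × 1.06 = 0.741 cfs. P = γ·Q·ΔE/550 = 62.4 × 0.741 × 0.168 / 550 = 0.0141 hp.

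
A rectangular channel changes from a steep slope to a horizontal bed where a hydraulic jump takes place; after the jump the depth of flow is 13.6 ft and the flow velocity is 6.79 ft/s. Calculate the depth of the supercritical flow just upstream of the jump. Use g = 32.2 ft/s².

y₁ = 2.43 ft

Fr₂ = V₂/√(g·y₂) = 6.79/√(32.2×13.6) = 0.324.
The Bélanger relation is symmetric: y₁/y₂ = ½[√(1 + 8Fr₂²) − 1] = ½[√1.842 − 1] = 0.179.
y₁ = 0.179 × 13.6 = 2.43 ft.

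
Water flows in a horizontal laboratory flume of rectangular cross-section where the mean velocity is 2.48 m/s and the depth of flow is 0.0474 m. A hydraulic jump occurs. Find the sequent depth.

y₂ = 0.221 m

Fr₁ = V₁/√(g·y₁) = 2.48/√(9.81×0.0474) = 3.64.
From the momentum equation for a rectangular channel, y₂/y₁ = ½[√(1 + 8Fr₁²) − 1] = ½[√106.8 − 1] = 4.67.
y₂ = 4.67 × 0.0474 = 0.221 m.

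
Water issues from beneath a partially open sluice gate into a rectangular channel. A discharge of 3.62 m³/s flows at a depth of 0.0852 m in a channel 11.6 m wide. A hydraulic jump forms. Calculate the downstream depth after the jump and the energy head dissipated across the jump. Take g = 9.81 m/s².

y₂ = 0.442 m; ΔE = 0.302 m

q = Q/b = 3.62/11.6 = 0.312 m²/s; V₁ = q/y₁ = 3.66 m/s. Fr₁ = V₁/√(g·y₁) = 4.01.
Bélanger equation: y₂/y₁ = ½[√(1 + 8Fr₁²) − 1] = ½[√129.4 − 1] = 5.19.
y₂ = 5.19 × 0.0852 = 0.442 m.
V₂ = q/y₂ = 0.312/0.442 = 0.706 m/s. E₁ = y₁ + V₁²/2g = 0.769 m; E₂ = y₂ + V₂²/2g = 0.467 m. ΔE = E₁ − E₂ = 0.302 m.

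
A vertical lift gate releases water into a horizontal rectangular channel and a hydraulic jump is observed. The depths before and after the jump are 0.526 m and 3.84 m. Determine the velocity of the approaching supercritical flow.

V₁ = 12.5 m/s

For a rectangular channel the momentum equation gives q² = ½·g·y₁·y₂·(y₁ + y₂) = ½×9.81×0.526×3.84×4.37 = 43.3.
q = √43.3 = 6.58 m²/s.
V₁ = q/y₁ = 6.58/0.526 = 12.5 m/s.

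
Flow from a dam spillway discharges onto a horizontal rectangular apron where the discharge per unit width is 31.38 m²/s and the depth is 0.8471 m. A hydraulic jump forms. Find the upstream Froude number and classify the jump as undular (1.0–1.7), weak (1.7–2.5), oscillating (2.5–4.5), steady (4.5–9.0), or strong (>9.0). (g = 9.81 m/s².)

V₁ = q/y₁ = 31.38/0.8471 = 37.04 m/s. Fr₁ = V₁/√(g·y₁) = 37.04/√(9.81×0.8471) = 12.85.
Fr₁ = 12.85 lies in the strong range.

Fr₁ = 12.85; strong jump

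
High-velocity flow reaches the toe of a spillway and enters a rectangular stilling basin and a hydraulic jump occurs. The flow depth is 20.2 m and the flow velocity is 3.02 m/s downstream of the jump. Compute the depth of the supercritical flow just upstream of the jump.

Fr₂ = V₂/√(g·y₂) = 3.02/√(9.81×20.2) = 0.215.
Since the conjugate-depth ratio holds either way, y₁/y₂ = ½[√(1 + 8Fr₂²) − 1] = ½[√1.368 − 1] = 0.0849.
y₁ = 0.0849 × 20.2 = 1.71 m.

y₁ = 1.71 m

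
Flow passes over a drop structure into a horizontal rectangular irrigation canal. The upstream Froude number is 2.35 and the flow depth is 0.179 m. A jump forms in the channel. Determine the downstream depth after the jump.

y₂ = 0.512 m

Fr₁ = 2.35 (given).
Sequent-depth ratio: y₂/y₁ = ½[√(1 + 8Fr₁²) − 1] = ½[√45.18 − 1] = 2.86.
y₂ = 2.86 × 0.179 = 0.512 m.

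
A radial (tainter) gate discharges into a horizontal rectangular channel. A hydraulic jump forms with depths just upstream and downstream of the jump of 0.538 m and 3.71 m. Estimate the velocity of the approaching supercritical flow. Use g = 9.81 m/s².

For a rectangular channel the momentum equation gives q² = ½·g·y₁·y₂·(y₁ + y₂) = ½×9.81×0.538×3.71×4.25 = 41.6.
q = √41.6 = 6.45 m²/s.
V₁ = q/y₁ = 6.45/0.538 = 12.0 m/s.

V₁ = 12.0 m/s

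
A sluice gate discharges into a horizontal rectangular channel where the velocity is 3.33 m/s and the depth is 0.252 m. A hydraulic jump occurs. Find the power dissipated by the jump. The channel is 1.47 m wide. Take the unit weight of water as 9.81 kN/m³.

P = 1.09 kW

Fr₁ = V₁/√(g·y₁) = 3.33/√(9.81×0.252) = 2.12.
Conjugate-depth relation: y₂/y₁ = ½[√(1 + 8Fr₁²) − 1] = ½[√36.88 − 1] = 2.54.
y₂ = 2.54 × 0.252 = 0.639 m.
Head loss: ΔE = (y₂ − y₁)³/(4y₁y₂) = (0.639 − 0.252)³/(4×0.252×0.639) = 0.0581/0.644 = 0.0901 m.
q = V₁·y₁ = 3.33 × 0.252 = 0.839 m²/s. Q = q·b = 0.839 × 1.47 = 1.23 m³/s. P = γ·Q·ΔE = 9.81 × 1.23 × 0.0901 = 1.09 kW.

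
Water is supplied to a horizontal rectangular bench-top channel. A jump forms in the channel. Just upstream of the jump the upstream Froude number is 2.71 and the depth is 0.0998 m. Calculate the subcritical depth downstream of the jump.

Fr₁ = 2.71 (given).
Conjugate-depth relation: y₂/y₁ = ½[√(1 + 8Fr₁²) − 1] = ½[√59.75 − 1] = 3.36.
y₂ = 3.36 × 0.0998 = 0.336 m.

y₂ = 0.336 m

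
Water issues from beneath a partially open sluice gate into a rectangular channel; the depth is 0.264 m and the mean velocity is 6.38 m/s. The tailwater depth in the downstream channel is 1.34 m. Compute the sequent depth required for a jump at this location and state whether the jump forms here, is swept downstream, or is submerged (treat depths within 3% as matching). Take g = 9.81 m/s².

y₂ = 1.35 m; the jump forms here

Fr₁ = V₁/√(g·y₁) = 6.38/√(9.81×0.264) = 3.96.
Conjugate-depth relation: y₂/y₁ = ½[√(1 + 8Fr₁²) − 1] = ½[√126.7 − 1] = 5.13.
y₂ = 5.13 × 0.264 = 1.35 m.
Tailwater y_tw = 1.34 m: y_tw ≈ y₂, so the jump forms here.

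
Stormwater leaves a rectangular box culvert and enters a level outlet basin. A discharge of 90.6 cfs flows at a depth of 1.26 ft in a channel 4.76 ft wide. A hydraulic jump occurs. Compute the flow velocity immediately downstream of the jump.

V₂ = 5.23 ft/s

q = Q/b = 90.6/4.76 = 19.0 ft²/s; V₁ = q/y₁ = 15.1 ft/s. Fr₁ = V₁/√(g·y₁) = 2.37.
Bélanger equation: y₂/y₁ = ½[√(1 + 8Fr₁²) − 1] = ½[√46.00 − 1] = 2.89.
y₂ = 2.89 × 1.26 = 3.64 ft.
V₂ = q/y₂ = 19.0/3.64 = 5.23 ft/s.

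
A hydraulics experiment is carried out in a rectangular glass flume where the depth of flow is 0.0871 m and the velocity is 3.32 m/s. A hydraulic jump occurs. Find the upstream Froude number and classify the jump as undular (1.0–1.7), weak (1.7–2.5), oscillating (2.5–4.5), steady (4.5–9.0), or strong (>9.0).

Fr₁ = V₁/√(g·y₁) = 3.32/√(9.81×0.0871) = 3.59.
Fr₁ = 3.59 lies in the oscillating range.

Fr₁ = 3.59; oscillating jump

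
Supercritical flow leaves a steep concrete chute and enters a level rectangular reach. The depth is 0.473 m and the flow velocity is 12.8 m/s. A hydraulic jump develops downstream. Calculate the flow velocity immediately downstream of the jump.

V₂ = 1.62 m/s

Fr₁ = V₁/√(g·y₁) = 12.8/√(9.81×0.473) = 5.94.
By Bélanger, y₂/y₁ = ½[√(1 + 8Fr₁²) − 1] = ½[√283.5 − 1] = 7.92.
y₂ = 7.92 × 0.473 = 3.75 m.
q = V₁·y₁ = 12.8 × 0.473 = 6.05 m²/s.
V₂ = q/y₂ = 6.05/3.75 = 1.62 m/s.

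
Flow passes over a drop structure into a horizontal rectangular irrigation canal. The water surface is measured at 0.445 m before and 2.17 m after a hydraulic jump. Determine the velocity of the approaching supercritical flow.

V₁ = 7.91 m/s

For a rectangular channel the momentum equation gives q² = ½·g·y₁·y₂·(y₁ + y₂) = ½×9.81×0.445×2.17×2.61 = 12.4.
q = √12.4 = 3.52 m²/s.
V₁ = q/y₁ = 3.52/0.445 = 7.91 m/s.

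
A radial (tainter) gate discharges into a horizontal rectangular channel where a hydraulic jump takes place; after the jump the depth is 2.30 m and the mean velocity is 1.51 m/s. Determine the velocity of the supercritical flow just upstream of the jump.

V₁ = 8.76 m/s

Fr₂ = V₂/√(g·y₂) = 1.51/√(9.81×2.30) = 0.318.
The Bélanger relation is symmetric: y₁/y₂ = ½[√(1 + 8Fr₂²) − 1] = ½[√1.808 − 1] = 0.172.
y₁ = 0.172 × 2.30 = 0.396 m.
V₁ = q/y₁ = 3.47/0.396 = 8.76 m/s.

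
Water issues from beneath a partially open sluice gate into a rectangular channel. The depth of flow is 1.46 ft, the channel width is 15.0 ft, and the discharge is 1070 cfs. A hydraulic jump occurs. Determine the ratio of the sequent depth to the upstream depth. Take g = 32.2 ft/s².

y₂/y₁ = 9.59

q = Q/b = 1070/15.0 = 71.3 ft²/s; V₁ = q/y₁ = 48.9 ft/s. Fr₁ = V₁/√(g·y₁) = 7.13.
From the momentum equation for a rectangular channel, y₂/y₁ = ½[√(1 + 8Fr₁²) − 1] = ½[√407.2 − 1] = 9.59.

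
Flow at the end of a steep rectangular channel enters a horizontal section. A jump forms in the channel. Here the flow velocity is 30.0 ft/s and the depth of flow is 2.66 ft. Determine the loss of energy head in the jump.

ΔE = 4.87 ft

Fr₁ = V₁/√(g·y₁) = 30.0/√(32.2×2.66) = 3.24.
Conjugate-depth relation: y₂/y₁ = ½[√(1 + 8Fr₁²) − 1] = ½[√85.06 − 1] = 4.11.
y₂ = 4.11 × 2.66 = 10.9 ft.
Head loss: ΔE = (y₂ − y₁)³/(4y₁y₂) = (10.9 − 2.66)³/(4×2.66×10.9) = 567/116 = 4.87 ft.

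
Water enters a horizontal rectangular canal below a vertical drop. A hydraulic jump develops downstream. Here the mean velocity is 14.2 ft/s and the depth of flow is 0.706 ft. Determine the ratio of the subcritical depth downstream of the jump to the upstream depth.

Fr₁ = V₁/√(g·y₁) = 14.2/√(32.2×0.706) = 2.98.
From the momentum equation for a rectangular channel, y₂/y₁ = ½[√(1 + 8Fr₁²) − 1] = ½[√71.96 − 1] = 3.74.

y₂/y₁ = 3.74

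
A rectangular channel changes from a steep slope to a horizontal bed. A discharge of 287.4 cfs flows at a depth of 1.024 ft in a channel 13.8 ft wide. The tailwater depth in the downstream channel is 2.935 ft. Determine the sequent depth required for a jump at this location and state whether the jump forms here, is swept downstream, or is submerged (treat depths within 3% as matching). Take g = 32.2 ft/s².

q = Q/b = 287.4/13.8 = 20.83 ft²/s; V₁ = q/y₁ = 20.34 ft/s. Fr₁ = V₁/√(g·y₁) = 3.542.
From the momentum equation for a rectangular channel, y₂/y₁ = ½[√(1 + 8Fr₁²) − 1] = ½[√101.36 − 1] = 4.534.
y₂ = 4.534 × 1.024 = 4.643 ft.
Tailwater y_tw = 2.935 ft: y_tw < y₂, so the jump is swept downstream.

y₂ = 4.643 ft; the jump is swept downstream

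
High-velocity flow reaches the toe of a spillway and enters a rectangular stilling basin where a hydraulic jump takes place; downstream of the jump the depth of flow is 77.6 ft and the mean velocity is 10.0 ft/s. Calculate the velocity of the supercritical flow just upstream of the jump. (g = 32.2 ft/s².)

Fr₂ = V₂/√(g·y₂) = 10.0/√(32.2×77.6) = 0.200.
The Bélanger relation is symmetric: y₁/y₂ = ½[√(1 + 8Fr₂²) − 1] = ½[√1.320 − 1] = 0.0745.
y₁ = 0.0745 × 77.6 = 5.78 ft.
V₁ = q/y₁ = 776/5.78 = 134 ft/s.

V₁ = 134 ft/s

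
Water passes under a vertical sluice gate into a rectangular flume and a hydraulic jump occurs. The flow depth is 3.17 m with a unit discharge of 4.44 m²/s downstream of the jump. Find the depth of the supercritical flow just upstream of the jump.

y₁ = 0.359 m

V₂ = q/y₂ = 4.44/3.17 = 1.40 m/s; Fr₂ = V₂/√(g·y₂) = 0.251.
From the momentum equation (using Fr₂), y₁/y₂ = ½[√(1 + 8Fr₂²) − 1] = ½[√1.505 − 1] = 0.113.
y₁ = 0.113 × 3.17 = 0.359 m.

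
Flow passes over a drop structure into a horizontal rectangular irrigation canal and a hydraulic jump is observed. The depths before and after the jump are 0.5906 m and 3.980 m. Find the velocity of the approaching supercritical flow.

V₁ = 12.29 m/s

For a rectangular channel the momentum equation gives q² = ½·g·y₁·y₂·(y₁ + y₂) = ½×9.81×0.5906×3.980×4.571 = 52.70.
q = √52.70 = 7.259 m²/s.
V₁ = q/y₁ = 7.259/0.5906 = 12.29 m/s.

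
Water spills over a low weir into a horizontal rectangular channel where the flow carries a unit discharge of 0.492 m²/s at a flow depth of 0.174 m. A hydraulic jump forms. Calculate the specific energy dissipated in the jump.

V₁ = q/y₁ = 0.492/0.174 = 2.83 m/s. Fr₁ = V₁/√(g·y₁) = 2.83/√(9.81×0.174) = 2.16.
Bélanger equation: y₂/y₁ = ½[√(1 + 8Fr₁²) − 1] = ½[√38.47 − 1] = 2.60.
y₂ = 2.60 × 0.174 = 0.453 m.
V₂ = q/y₂ = 0.492/0.453 = 1.09 m/s. E₁ = y₁ + V₁²/2g = 0.582 m; E₂ = y₂ + V₂²/2g = 0.513 m. ΔE = E₁ − E₂ = 0.0687 m.

ΔE = 0.0687 m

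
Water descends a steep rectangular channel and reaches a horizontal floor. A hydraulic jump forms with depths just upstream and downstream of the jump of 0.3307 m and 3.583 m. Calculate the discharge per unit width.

For a rectangular channel the momentum equation gives q² = ½·g·y₁·y₂·(y₁ + y₂) = ½×9.81×0.3307×3.583×3.914 = 22.75.
q = √22.75 = 4.769 m²/s.

q = 4.769 m²/s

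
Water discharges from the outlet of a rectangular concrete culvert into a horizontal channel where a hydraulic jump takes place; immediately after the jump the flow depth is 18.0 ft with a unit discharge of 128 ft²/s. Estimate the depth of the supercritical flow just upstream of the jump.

V₂ = q/y₂ = 128/18.0 = 7.11 ft/s; Fr₂ = V₂/√(g·y₂) = 0.295.
Since the conjugate-depth ratio holds either way, y₁/y₂ = ½[√(1 + 8Fr₂²) − 1] = ½[√1.698 − 1] = 0.152.
y₁ = 0.152 × 18.0 = 2.73 ft.

y₁ = 2.73 ft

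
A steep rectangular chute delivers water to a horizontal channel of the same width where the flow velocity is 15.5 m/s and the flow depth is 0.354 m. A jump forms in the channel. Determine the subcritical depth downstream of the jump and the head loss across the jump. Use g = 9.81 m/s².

Fr₁ = V₁/√(g·y₁) = 15.5/√(9.81×0.354) = 8.32.
Sequent-depth ratio: y₂/y₁ = ½[√(1 + 8Fr₁²) − 1] = ½[√554.5 − 1] = 11.3.
y₂ = 11.3 × 0.354 = 3.99 m.
Head loss: ΔE = (y₂ − y₁)³/(4y₁y₂) = (3.99 − 0.354)³/(4×0.354×3.99) = 48.1/5.65 = 8.51 m.

y₂ = 3.99 m; ΔE = 8.51 m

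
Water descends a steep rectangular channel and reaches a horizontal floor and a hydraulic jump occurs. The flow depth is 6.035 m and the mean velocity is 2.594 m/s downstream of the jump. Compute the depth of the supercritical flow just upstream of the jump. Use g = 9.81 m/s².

y₁ = 1.152 m

Fr₂ = V₂/√(g·y₂) = 2.594/√(9.81×6.035) = 0.3371.
Applying the sequent-depth relation in reverse, y₁/y₂ = ½[√(1 + 8Fr₂²) − 1] = ½[√1.9093 − 1] = 0.1909.
y₁ = 0.1909 × 6.035 = 1.152 m.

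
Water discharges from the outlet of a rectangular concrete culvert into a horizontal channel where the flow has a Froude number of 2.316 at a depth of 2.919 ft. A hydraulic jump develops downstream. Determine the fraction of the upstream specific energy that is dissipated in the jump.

ΔE/E₁ = 0.144 (14.4%)

Fr₁ = 2.316 (given).
Bélanger equation: y₂/y₁ = ½[√(1 + 8Fr₁²) − 1] = ½[√43.911 − 1] = 2.813.
y₂ = 2.813 × 2.919 = 8.212 ft.
E₁ = y₁(1 + Fr₁²/2) = 2.919×(1 + 2.316²/2) = 10.75 ft. ΔE = (y₂ − y₁)³/(4y₁y₂) = 1.546 ft. ΔE/E₁ = 1.546/10.75 = 0.144.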